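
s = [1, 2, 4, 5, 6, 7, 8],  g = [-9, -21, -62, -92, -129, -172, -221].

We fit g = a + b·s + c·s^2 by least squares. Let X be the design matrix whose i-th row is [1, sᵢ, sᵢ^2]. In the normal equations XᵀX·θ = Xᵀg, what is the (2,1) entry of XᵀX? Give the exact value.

Row 2 ↔ basis s, column 1 ↔ basis 1, so (XᵀX)_{2,1} = Σᵢ s = (1)·(1) + (2)·(1) + (4)·(1) + (5)·(1) + (6)·(1) + (7)·(1) + (8)·(1) = 33.

33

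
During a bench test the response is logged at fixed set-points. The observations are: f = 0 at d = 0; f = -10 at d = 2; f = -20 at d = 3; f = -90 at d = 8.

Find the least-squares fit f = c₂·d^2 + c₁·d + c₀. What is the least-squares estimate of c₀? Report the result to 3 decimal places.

c₀ = 0.220

From the data, Σd^2·d^2 = 4193, Σd^2·d = 547, Σd^2 = 77, Σd·d = 77, Σd = 13, Σ1 = 4.
Moment sums: Σd^2·f = -5980, Σd·f = -800, Σf = -120.
So XᵀX·[c₂, c₁, c₀]ᵀ = Xᵀf: [[4193, 547, 77]; [547, 77, 13]; [77, 13, 4]]·[c₂, c₁, c₀]ᵀ = [-5980, -800, -120]ᵀ.
Solving the 3×3 system (Gaussian elimination) gives c₂ = -1955/2046, c₁ = -7445/2046, c₀ = 75/341.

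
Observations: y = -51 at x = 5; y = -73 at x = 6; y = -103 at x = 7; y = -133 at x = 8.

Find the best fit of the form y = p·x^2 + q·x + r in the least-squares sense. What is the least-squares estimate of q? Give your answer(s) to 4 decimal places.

q = -1.6000

Compute the Gram sums: Σx^2·x^2 = 8418, Σx^2·x = 1196, Σx^2 = 174, Σx·x = 174, Σx = 26, Σ1 = 4.
And Σx^2·y = -17462, Σx·y = -2478, Σy = -360.
So AᵀA·[p, q, r]ᵀ = Aᵀy: [[8418, 1196, 174]; [1196, 174, 26]; [174, 26, 4]]·[p, q, r]ᵀ = [-17462, -2478, -360]ᵀ.
Row-reducing yields p = -2, q = -8/5, r = 37/5.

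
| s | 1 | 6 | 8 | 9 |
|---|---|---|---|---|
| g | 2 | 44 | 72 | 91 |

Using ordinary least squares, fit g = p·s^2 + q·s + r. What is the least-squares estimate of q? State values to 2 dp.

q = 1.89

Normal-equation sums: Σs^2·s^2 = 11954, Σs^2·s = 1458, Σs^2 = 182, Σs·s = 182, Σs = 24, Σ1 = 4.
For Xᵀg: Σs^2·g = 13565, Σs·g = 1661, Σg = 209.
XᵀX·[p, q, r]ᵀ = Xᵀg becomes [[11954, 1458, 182]; [1458, 182, 24]; [182, 24, 4]]·[p, q, r]ᵀ = [13565, 1661, 209]ᵀ.
Row-reducing yields p = 5147/5618, q = 5299/2809, r = -2118/2809.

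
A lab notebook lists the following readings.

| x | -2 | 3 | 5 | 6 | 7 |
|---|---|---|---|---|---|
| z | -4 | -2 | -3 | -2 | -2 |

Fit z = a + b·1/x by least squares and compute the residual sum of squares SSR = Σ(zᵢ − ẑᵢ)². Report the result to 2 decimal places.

SSR = 0.82

Normal-equation sums: Σ1 = 5, Σ1/x = 12/35, Σ1/x·1/x = 9907/22050.
Moment sums: Σz = -13, Σ1/x·z = 4/35.
Normal equations: [[5, 12/35]; [12/35, 9907/22050]]·[a, b]ᵀ = [-13, 4/35]ᵀ.
det = 5·(9907/22050) − (12/35)² = 46943/22050.
a = ((-13)·(9907/22050) − (12/35)·(4/35))/(46943/22050) = -129655/46943; b = (5·(4/35) − (12/35)·(-13))/(46943/22050) = 110880/46943.
Residuals: -2677/46943, -1191/46943, -1450/2041, 17289/46943, 1533/3611; SSR = 38704/46943.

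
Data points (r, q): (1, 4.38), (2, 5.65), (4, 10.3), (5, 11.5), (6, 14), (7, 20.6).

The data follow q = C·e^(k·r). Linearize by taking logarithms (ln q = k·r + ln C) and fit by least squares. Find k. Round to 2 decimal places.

Taking logs, ln q = k·r + ln C, so regress ln q on r.
Σr = 25.0000, Σ(r)² = 131.0000, Σln q = 13.6475, Σr·ln q = 63.4921.
Equations: 131.0000·k + 25.0000·ln C = 63.4921;  25.0000·k + 6·ln C = 13.6475.
Solving (det = 161.0000): k = 0.24698, ln C = 1.24551.

k = 0.25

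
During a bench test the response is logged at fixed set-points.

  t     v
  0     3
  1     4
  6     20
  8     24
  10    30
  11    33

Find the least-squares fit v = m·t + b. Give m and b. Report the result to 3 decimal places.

m = 2.783, b = 2.302

Setting ∂/∂m … = 0 gives: 322·m + 36·b = 979;  36·m + 6·b = 114.
(Σt·t = 322, Σt = 36, Σ1 = 6, Σt·v = 979, Σv = 114.)
det = 322·6 − 36² = 636.
m = (979·6 − 36·114)/636 = 295/106; b = (322·114 − 36·979)/636 = 122/53.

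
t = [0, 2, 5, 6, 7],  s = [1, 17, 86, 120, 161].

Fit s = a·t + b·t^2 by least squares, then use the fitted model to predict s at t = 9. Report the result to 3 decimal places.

ŝ = 258.964

With design matrix X, XᵀX = [[114, 692]; [692, 4338]] and Xᵀs = [2311, 14427]ᵀ.
Determinant 114·4338 − 692² = 15668.
a = (2311·4338 − 692·14427)/15668 = 20817/7834; b = (114·14427 − 692·2311)/15668 = 22733/7834.
At t = 9: ŝ = (20817/7834)·(9) + (22733/7834)·(81) = 1014363/3917.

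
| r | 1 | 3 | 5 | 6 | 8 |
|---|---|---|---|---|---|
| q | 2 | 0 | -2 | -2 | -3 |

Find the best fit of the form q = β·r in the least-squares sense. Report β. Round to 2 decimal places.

Sums needed: Σr·r = 135.
Right-hand side: Σr·q = -44.
So MᵀM·[β]ᵀ = Mᵀq: [[135]]·[β]ᵀ = [-44]ᵀ.
Hence β = -44 / 135 ≈ -0.325926.

β = -0.33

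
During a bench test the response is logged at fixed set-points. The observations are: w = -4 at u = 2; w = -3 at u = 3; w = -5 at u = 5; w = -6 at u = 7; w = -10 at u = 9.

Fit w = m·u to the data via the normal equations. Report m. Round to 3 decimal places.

m = -1.036

Normal-equation sums: Σu·u = 168.
Right-hand side: Σu·w = -174.
Hence m = -174 / 168 ≈ -1.03571.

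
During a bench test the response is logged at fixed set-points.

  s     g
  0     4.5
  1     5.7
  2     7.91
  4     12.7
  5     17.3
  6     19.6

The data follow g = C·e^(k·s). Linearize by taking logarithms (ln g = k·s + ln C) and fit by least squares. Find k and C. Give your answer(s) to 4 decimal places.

Linearized form: ln g = k·s + ln C. From the 6 transformed points,
Sums: Σs = 18.0000, Σ(s)² = 82.0000, Σln g = 13.6805, Σs·ln g = 48.1498.
Normal system: [[82.0000, 18.0000]; [18.0000, 6]]·[k, ln C]ᵀ = [48.1498, 13.6805]ᵀ.
Solving (det = 168.0000): k = 0.25387, ln C = 1.51848, so C = exp(1.51848) = 4.56528.

k = 0.2539, C = 4.5653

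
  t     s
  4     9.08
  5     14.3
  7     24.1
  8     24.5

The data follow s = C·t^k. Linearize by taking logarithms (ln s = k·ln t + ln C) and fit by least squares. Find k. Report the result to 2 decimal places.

Linearized form: ln s = k·ln t + ln C. From the 4 transformed points,
Sums: Σln t = 7.0211, Σ(ln t)² = 12.6227, Σln s = 11.2472, Σln t·ln s = 20.1835.
Normal system: [[12.6227, 7.0211]; [7.0211, 4]]·[k, ln C]ᵀ = [20.1835, 11.2472]ᵀ.
Solving (det = 1.1954): k = 1.47780, ln C = 0.21787.

k = 1.48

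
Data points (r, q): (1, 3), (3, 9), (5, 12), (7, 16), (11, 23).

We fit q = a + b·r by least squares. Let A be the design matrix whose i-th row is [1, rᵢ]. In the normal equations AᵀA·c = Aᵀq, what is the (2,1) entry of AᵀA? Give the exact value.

Row 2 ↔ basis r, column 1 ↔ basis 1, so (AᵀA)_{2,1} = Σᵢ r = (1)·(1) + (3)·(1) + (5)·(1) + (7)·(1) + (11)·(1) = 27.

27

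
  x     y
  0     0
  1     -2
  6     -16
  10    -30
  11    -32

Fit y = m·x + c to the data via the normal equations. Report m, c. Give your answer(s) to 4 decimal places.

m = -2.9842, c = 0.7115

Compute the Gram sums: Σx·x = 258, Σx = 28, Σ1 = 5.
Right-hand side: Σx·y = -750, Σy = -80.
Normal equations: [[258, 28]; [28, 5]]·[m, c]ᵀ = [-750, -80]ᵀ.
Eliminating c: 5·(row 1) − 28·(row 2) gives 506·m = 5·(-750) − 28·(-80) = -1510, so m = -755/253.
Then c = ((-80) − 28·(-755/253))/5 = 180/253.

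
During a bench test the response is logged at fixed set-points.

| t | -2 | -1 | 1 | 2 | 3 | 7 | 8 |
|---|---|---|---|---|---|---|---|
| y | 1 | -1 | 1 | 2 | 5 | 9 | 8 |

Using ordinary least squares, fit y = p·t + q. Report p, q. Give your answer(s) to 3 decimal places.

The normal equations are: 132·p + 18·q = 146;  18·p + 7·q = 25.
(Σt·t = 132, Σt = 18, Σ1 = 7, Σt·y = 146, Σy = 25.)
Eliminating q: 7·(row 1) − 18·(row 2) gives 600·p = 7·146 − 18·25 = 572, so p = 143/150.
Then q = (25 − 18·(143/150))/7 = 28/25.

p = 0.953, q = 1.120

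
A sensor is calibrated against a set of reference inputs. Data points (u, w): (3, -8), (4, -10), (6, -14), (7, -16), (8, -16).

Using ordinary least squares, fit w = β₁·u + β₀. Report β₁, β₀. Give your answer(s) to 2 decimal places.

β₁ = -1.72, β₀ = -3.16

Entries of XᵀX: Σu·u = 174, Σu = 28, Σ1 = 5.
And Σu·w = -388, Σw = -64.
Normal equations: [[174, 28]; [28, 5]]·[β₁, β₀]ᵀ = [-388, -64]ᵀ.
Eliminating β₀: 5·(row 1) − 28·(row 2) gives 86·β₁ = 5·(-388) − 28·(-64) = -148, so β₁ = -74/43.
Then β₀ = ((-64) − 28·(-74/43))/5 = -136/43.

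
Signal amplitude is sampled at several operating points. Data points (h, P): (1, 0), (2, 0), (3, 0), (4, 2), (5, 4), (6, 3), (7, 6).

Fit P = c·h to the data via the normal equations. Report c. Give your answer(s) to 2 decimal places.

Sums needed: Σh·h = 140.
Right-hand side: Σh·P = 88.
So AᵀA·[c]ᵀ = AᵀP: [[140]]·[c]ᵀ = [88]ᵀ.
Hence c = 88 / 140 ≈ 0.628571.

c = 0.63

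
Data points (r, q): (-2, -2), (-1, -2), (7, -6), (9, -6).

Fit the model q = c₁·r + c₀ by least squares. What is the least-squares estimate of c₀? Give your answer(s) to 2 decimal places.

c₀ = -2.67

Forming AᵀA = [[135, 13]; [13, 4]] and Aᵀq = [-90, -16]ᵀ gives AᵀA·[c₁, c₀]ᵀ = Aᵀq.
Determinant 135·4 − 13² = 371.
c₁ = ((-90)·4 − 13·(-16))/371 = -152/371; c₀ = (135·(-16) − 13·(-90))/371 = -990/371.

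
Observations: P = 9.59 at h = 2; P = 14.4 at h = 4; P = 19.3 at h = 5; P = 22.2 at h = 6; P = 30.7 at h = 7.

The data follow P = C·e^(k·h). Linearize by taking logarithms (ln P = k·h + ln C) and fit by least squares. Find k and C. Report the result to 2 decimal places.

With ln Pᵢ as the transformed response and hᵢ as the regressor:
AᵀA = [[130.0000, 24.0000]; [24.0000, 5]], rhs = [72.5613, 14.4124]ᵀ  (here Σh = 24.0000, Σ(h)² = 130.0000, Σln P = 14.4124, Σh·ln P = 72.5613).
Δ = 130.0000·5 − (24.0000)² = 74.0000; k = (72.5613·5 − 24.0000·14.4124)/74.0000 = 0.22849, ln C = (130.0000·14.4124 − 24.0000·72.5613)/74.0000 = 1.78571, so C = exp(1.78571) = 5.96382.

k = 0.23, C = 5.96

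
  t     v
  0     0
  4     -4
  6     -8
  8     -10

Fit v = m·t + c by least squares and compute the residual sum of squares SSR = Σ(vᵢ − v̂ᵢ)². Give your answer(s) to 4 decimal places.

Forming AᵀA = [[116, 18]; [18, 4]] and Aᵀv = [-144, -22]ᵀ gives AᵀA·[m, c]ᵀ = Aᵀv.
Δ = 116·4 − 18² = 140.
m = ((-144)·4 − 18·(-22))/140 = -9/7; c = (116·(-22) − 18·(-144))/140 = 2/7.
Residuals: -2/7, 6/7, -4/7, 0; SSR = 8/7.

SSR = 1.1429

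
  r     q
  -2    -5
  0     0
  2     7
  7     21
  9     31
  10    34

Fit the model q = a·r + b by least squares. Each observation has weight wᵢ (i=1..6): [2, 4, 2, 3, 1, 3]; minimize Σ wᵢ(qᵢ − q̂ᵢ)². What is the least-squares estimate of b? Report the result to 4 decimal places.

AᵀWA·[a, b]ᵀ = AᵀWq reads: 544·a + 60·b = 1788;  60·a + 15·b = 200.
Determinant 544·15 − 60² = 4560.
a = (1788·15 − 60·200)/4560 = 13/4; b = (544·200 − 60·1788)/4560 = 1/3.

b = 0.3333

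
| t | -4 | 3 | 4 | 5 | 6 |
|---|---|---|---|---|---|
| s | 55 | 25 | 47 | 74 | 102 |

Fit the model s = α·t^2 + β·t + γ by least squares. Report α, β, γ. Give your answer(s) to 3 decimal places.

α = 2.972, β = -1.087, γ = 3.019

Normal-equation sums: Σt^2·t^2 = 2514, Σt^2·t = 368, Σt^2 = 102, Σt·t = 102, Σt = 14, Σ1 = 5.
Right-hand side: Σt^2·s = 7379, Σt·s = 1025, Σs = 303.
MᵀM·[α, β, γ]ᵀ = Mᵀs becomes [[2514, 368, 102]; [368, 102, 14]; [102, 14, 5]]·[α, β, γ]ᵀ = [7379, 1025, 303]ᵀ.
Row-reducing yields α = 151675/51038, β = -55489/51038, γ = 5927/1963.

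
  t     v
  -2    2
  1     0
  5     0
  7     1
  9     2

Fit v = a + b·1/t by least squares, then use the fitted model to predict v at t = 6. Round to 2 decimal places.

From the data, Σ1 = 5, Σ1/t = 601/630, Σ1/t·1/t = 525001/396900.
Moment sums: Σv = 5, Σ1/t·v = -40/63.
MᵀM·[a, b]ᵀ = Mᵀv becomes [[5, 601/630]; [601/630, 525001/396900]]·[a, b]ᵀ = [5, -40/63]ᵀ.
Determinant 5·(525001/396900) − (601/630)² = 565951/99225.
a = (5·(525001/396900) − (601/630)·(-40/63))/(565951/99225) = 2865405/2263804; b = (5·(-40/63) − (601/630)·5)/(565951/99225) = -1576575/1131902.
At t = 6: v̂ = (2865405/2263804)·(1) + (-1576575/1131902)·(1/6) = 584970/565951.

v̂ = 1.03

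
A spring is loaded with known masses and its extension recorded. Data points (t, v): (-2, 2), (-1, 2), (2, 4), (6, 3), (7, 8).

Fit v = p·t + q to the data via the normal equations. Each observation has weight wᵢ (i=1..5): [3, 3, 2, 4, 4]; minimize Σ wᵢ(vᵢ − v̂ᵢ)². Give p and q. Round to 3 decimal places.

p = 0.471, q = 2.616

The normal equations are: 363·p + 47·q = 294;  47·p + 16·q = 64.
(Σwᵢ·t·t = 363, Σwᵢ·t = 47, Σwᵢ·1 = 16, Σwᵢ·t·v = 294, Σwᵢ·v = 64.)
Δ = 363·16 − 47² = 3599.
p = (294·16 − 47·64)/3599 = 1696/3599; q = (363·64 − 47·294)/3599 = 9414/3599.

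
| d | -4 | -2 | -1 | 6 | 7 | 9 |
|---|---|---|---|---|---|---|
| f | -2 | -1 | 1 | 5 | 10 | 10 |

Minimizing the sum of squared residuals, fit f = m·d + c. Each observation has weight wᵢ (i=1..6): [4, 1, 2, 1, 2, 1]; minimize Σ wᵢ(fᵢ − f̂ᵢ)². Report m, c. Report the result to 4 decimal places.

The normal system XᵀWX·[m, c]ᵀ = XᵀWf is [[285, 9]; [9, 11]]·[m, c]ᵀ = [292, 28]ᵀ.
det = 285·11 − 9² = 3054.
m = (292·11 − 9·28)/3054 = 1480/1527; c = (285·28 − 9·292)/3054 = 892/509.

m = 0.9692, c = 1.7525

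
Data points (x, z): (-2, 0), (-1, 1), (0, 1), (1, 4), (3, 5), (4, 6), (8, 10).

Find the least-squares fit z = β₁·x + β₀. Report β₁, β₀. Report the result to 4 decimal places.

β₁ = 1.0141, β₀ = 1.9738

Setting ∂/∂β₁ … = 0 gives: 95·β₁ + 13·β₀ = 122;  13·β₁ + 7·β₀ = 27.
Determinant 95·7 − 13² = 496.
β₁ = (122·7 − 13·27)/496 = 503/496; β₀ = (95·27 − 13·122)/496 = 979/496.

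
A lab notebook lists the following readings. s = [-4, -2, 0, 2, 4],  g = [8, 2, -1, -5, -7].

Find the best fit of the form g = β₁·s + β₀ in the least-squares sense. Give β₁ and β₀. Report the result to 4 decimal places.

With design matrix M, MᵀM = [[40, 0]; [0, 5]] and Mᵀg = [-74, -3]ᵀ.
Eliminating β₀: 5·(row 1) − 0·(row 2) gives 200·β₁ = 5·(-74) − 0·(-3) = -370, so β₁ = -37/20.
Then β₀ = ((-3) − 0·(-37/20))/5 = -3/5.

β₁ = -1.8500, β₀ = -0.6000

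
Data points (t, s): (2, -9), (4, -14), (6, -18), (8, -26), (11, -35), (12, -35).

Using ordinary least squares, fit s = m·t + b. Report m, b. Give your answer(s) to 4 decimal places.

m = -2.7744, b = -2.9501

The normal system MᵀM·[m, b]ᵀ = Mᵀs is [[385, 43]; [43, 6]]·[m, b]ᵀ = [-1195, -137]ᵀ.
Determinant 385·6 − 43² = 461.
m = ((-1195)·6 − 43·(-137))/461 = -1279/461; b = (385·(-137) − 43·(-1195))/461 = -1360/461.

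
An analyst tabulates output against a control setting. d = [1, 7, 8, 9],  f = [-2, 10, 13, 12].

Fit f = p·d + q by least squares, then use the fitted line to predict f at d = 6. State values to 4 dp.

From the data, Σd·d = 195, Σd = 25, Σ1 = 4.
And Σd·f = 280, Σf = 33.
Eliminating q: 4·(row 1) − 25·(row 2) gives 155·p = 4·280 − 25·33 = 295, so p = 59/31.
Then q = (33 − 25·(59/31))/4 = -113/31.
At d = 6: f̂ = (59/31)·(6) + (-113/31)·(1) = 241/31.

f̂ = 7.7742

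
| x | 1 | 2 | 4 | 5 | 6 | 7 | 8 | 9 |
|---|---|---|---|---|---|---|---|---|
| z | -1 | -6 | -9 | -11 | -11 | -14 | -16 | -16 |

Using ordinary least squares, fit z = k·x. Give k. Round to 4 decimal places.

k = -1.9565

MᵀM·[k]ᵀ = Mᵀz reads: 276·k = -540.
(Σx·x = 276, Σx·z = -540.)
k = (-540)/276 = -1.95652.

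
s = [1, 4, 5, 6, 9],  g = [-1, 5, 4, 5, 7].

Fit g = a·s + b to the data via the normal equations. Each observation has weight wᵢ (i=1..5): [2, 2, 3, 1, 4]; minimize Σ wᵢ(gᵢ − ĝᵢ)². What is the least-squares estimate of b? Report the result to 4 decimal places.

b = -0.5294

The normal equations are: 469·a + 67·b = 380;  67·a + 12·b = 53.
Δ = 469·12 − 67² = 1139.
a = (380·12 − 67·53)/1139 = 1009/1139; b = (469·53 − 67·380)/1139 = -9/17.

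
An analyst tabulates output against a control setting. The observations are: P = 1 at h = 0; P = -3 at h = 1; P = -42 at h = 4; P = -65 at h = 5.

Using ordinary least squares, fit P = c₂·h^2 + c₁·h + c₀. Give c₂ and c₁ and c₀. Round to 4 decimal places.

Compute the Gram sums: Σh^2·h^2 = 882, Σh^2·h = 190, Σh^2 = 42, Σh·h = 42, Σh = 10, Σ1 = 4.
Right-hand side: Σh^2·P = -2300, Σh·P = -496, ΣP = -109.
XᵀX·[c₂, c₁, c₀]ᵀ = XᵀP becomes [[882, 190, 42]; [190, 42, 10]; [42, 10, 4]]·[c₂, c₁, c₀]ᵀ = [-2300, -496, -109]ᵀ.
Solving the 3×3 system (Gaussian elimination) gives c₂ = -19/8, c₁ = -173/136, c₀ = 59/68.

c₂ = -2.3750, c₁ = -1.2721, c₀ = 0.8676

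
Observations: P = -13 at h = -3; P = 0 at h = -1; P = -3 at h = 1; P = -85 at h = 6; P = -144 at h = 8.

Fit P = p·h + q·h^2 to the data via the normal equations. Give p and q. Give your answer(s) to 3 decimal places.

p = -1.829, q = -2.030

Sums needed: Σh·h = 111, Σh·h^2 = 701, Σh^2·h^2 = 5475.
Moment sums: Σh·P = -1626, Σh^2·P = -12396.
XᵀX·[p, q]ᵀ = XᵀP becomes [[111, 701]; [701, 5475]]·[p, q]ᵀ = [-1626, -12396]ᵀ.
Eliminating q: 5475·(row 1) − 701·(row 2) gives 116324·p = 5475·(-1626) − 701·(-12396) = -212754, so p = -106377/58162.
Then q = ((-12396) − 701·(-106377/58162))/5475 = -118065/58162.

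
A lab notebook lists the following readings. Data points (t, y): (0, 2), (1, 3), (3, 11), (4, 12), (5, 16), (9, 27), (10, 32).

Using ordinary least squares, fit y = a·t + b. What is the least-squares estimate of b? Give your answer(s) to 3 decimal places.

b = 1.053

With design matrix X, XᵀX = [[232, 32]; [32, 7]] and Xᵀy = [727, 103]ᵀ.
Determinant 232·7 − 32² = 600.
a = (727·7 − 32·103)/600 = 1793/600; b = (232·103 − 32·727)/600 = 79/75.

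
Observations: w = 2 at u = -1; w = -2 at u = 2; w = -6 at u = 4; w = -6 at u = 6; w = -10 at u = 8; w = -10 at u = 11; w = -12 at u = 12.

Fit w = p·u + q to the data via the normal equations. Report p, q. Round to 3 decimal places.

From the data, Σu·u = 386, Σu = 42, Σ1 = 7.
And Σu·w = -400, Σw = -44.
Normal equations: [[386, 42]; [42, 7]]·[p, q]ᵀ = [-400, -44]ᵀ.
Δ = 386·7 − 42² = 938.
p = ((-400)·7 − 42·(-44))/938 = -68/67; q = (386·(-44) − 42·(-400))/938 = -92/469.

p = -1.015, q = -0.196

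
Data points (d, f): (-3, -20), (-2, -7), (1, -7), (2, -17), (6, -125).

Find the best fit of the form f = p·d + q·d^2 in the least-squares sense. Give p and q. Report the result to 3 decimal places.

AᵀA·[p, q]ᵀ = Aᵀf reads: 54·p + 190·q = -717;  190·p + 1410·q = -4783.
(Σd·d = 54, Σd·d^2 = 190, Σd^2·d^2 = 1410, Σd·f = -717, Σd^2·f = -4783.)
det = 54·1410 − 190² = 40040.
p = ((-717)·1410 − 190·(-4783))/40040 = -365/143; q = (54·(-4783) − 190·(-717))/40040 = -4359/1430.

p = -2.552, q = -3.048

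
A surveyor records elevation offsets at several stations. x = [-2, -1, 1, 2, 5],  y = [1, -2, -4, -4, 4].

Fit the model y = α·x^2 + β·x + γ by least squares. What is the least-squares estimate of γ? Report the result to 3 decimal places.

γ = -3.600

Entries of AᵀA: Σx^2·x^2 = 659, Σx^2·x = 125, Σx^2 = 35, Σx·x = 35, Σx = 5, Σ1 = 5.
Right-hand side: Σx^2·y = 82, Σx·y = 8, Σy = -5.
Row-reducing yields α = 13/24, β = -143/120, γ = -18/5.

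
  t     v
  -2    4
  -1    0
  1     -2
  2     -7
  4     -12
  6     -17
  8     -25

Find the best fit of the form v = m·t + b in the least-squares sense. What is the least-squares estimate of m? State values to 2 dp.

m = -2.79

Setting ∂/∂m … = 0 gives: 126·m + 18·b = -374;  18·m + 7·b = -59.
(Σt·t = 126, Σt = 18, Σ1 = 7, Σt·v = -374, Σv = -59.)
det = 126·7 − 18² = 558.
m = ((-374)·7 − 18·(-59))/558 = -778/279; b = (126·(-59) − 18·(-374))/558 = -39/31.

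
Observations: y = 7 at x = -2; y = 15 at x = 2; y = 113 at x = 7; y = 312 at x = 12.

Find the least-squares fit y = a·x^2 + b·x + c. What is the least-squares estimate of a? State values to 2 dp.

Entries of AᵀA: Σx^2·x^2 = 23169, Σx^2·x = 2071, Σx^2 = 201, Σx·x = 201, Σx = 19, Σ1 = 4.
Moment sums: Σx^2·y = 50553, Σx·y = 4551, Σy = 447.
AᵀA·[a, b, c]ᵀ = Aᵀy becomes [[23169, 2071, 201]; [2071, 201, 19]; [201, 19, 4]]·[a, b, c]ᵀ = [50553, 4551, 447]ᵀ.
Inverting the 3×3 Gram matrix, [a, b, c]ᵀ = [40113/20135, 7416/4027, 58278/20135]ᵀ.

a = 1.99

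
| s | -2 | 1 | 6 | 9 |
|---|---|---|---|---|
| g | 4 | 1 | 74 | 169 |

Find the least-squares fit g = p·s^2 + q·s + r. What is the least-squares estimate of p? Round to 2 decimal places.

With design matrix M, MᵀM = [[7874, 938, 122]; [938, 122, 14]; [122, 14, 4]] and Mᵀg = [16370, 1958, 248]ᵀ.
Solving the 3×3 system (Gaussian elimination) gives p = 49/24, q = 1121/1752, r = -733/292.

p = 2.04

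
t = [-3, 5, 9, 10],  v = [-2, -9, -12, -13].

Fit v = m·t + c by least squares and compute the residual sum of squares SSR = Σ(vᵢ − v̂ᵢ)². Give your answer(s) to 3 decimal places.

The normal system AᵀA·[m, c]ᵀ = Aᵀv is [[215, 21]; [21, 4]]·[m, c]ᵀ = [-277, -36]ᵀ.
Determinant 215·4 − 21² = 419.
m = ((-277)·4 − 21·(-36))/419 = -352/419; c = (215·(-36) − 21·(-277))/419 = -1923/419.
Residuals: 29/419, -88/419, 63/419, -4/419; SSR = 30/419.

SSR = 0.072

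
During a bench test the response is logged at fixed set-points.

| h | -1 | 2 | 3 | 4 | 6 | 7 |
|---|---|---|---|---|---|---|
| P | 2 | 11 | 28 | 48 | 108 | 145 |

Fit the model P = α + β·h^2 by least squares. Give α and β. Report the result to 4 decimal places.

Forming AᵀA = [[6, 115]; [115, 4051]] and AᵀP = [342, 12059]ᵀ gives AᵀA·[α, β]ᵀ = AᵀP.
Eliminating β: 4051·(row 1) − 115·(row 2) gives 11081·α = 4051·342 − 115·12059 = -1343, so α = -1343/11081.
Then β = (12059 − 115·(-1343/11081))/4051 = 33024/11081.

α = -0.1212, β = 2.9802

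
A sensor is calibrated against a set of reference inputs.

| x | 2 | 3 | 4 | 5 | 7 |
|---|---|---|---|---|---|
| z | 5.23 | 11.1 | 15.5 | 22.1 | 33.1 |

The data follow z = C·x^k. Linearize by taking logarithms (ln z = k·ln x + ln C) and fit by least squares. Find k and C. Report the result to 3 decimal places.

k = 1.460, C = 2.041

Linearized form: ln z = k·ln x + ln C. From the 5 transformed points,
Σln x = 6.7334, Σ(ln x)² = 9.9861, Σln z = 13.3973, Σln x·ln z = 19.3826.
Equations: 9.9861·k + 6.7334·ln C = 19.3826;  6.7334·k + 5·ln C = 13.3973.
Slope k = (n·Σln x·ln z − Σln x·Σln z)/(n·Σ(ln x)² − (Σln x)²) = (5·19.3826 − 6.7334·13.3973)/4.5917 = 1.45992; ln C = (Σln z − k·Σln x)/n = 0.71342, so C = exp(0.71342) = 2.04096.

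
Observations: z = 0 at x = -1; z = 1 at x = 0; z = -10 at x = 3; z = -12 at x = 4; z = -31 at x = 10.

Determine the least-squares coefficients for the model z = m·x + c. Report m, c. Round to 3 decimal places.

m = -2.963, c = -0.920

AᵀA·[m, c]ᵀ = Aᵀz reads: 126·m + 16·c = -388;  16·m + 5·c = -52.
(Σx·x = 126, Σx = 16, Σ1 = 5, Σx·z = -388, Σz = -52.)
Eliminating c: 5·(row 1) − 16·(row 2) gives 374·m = 5·(-388) − 16·(-52) = -1108, so m = -554/187.
Then c = ((-52) − 16·(-554/187))/5 = -172/187.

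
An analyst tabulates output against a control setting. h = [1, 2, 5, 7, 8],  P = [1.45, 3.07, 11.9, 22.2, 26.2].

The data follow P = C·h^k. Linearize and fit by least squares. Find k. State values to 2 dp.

k = 1.42

Let Y = ln P. Fitting Y = k·ln h + ln C by least squares:
Σln h = 6.3279, Σ(ln h)² = 11.1814, Σln P = 10.3356, Σln h·ln P = 17.5868.
Equations: 11.1814·k + 6.3279·ln C = 17.5868;  6.3279·k + 5·ln C = 10.3356.
Solving (det = 15.8642): k = 1.42023, ln C = 0.26971.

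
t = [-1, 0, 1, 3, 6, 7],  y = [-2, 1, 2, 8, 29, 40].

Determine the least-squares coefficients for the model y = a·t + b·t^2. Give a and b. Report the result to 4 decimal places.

Setting ∂/∂a … = 0 gives: 96·a + 586·b = 482;  586·a + 3780·b = 3076.
(Σt·t = 96, Σt·t^2 = 586, Σt^2·t^2 = 3780, Σt·y = 482, Σt^2·y = 3076.)
Eliminating b: 3780·(row 1) − 586·(row 2) gives 19484·a = 3780·482 − 586·3076 = 19424, so a = 4856/4871.
Then b = (3076 − 586·(4856/4871))/3780 = 3211/4871.

a = 0.9969, b = 0.6592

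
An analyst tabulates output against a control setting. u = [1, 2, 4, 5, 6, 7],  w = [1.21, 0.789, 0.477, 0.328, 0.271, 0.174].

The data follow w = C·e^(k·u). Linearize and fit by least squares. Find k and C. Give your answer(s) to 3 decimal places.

Linearized form: ln w = k·u + ln C. From the 6 transformed points,
Σu = 25.0000, Σ(u)² = 131.0000, Σln w = -4.9557, Σu·ln w = -28.8927.
Normal system: [[131.0000, 25.0000]; [25.0000, 6]]·[k, ln C]ᵀ = [-28.8927, -4.9557]ᵀ.
Solving (det = 161.0000): k = -0.30723, ln C = 0.45418, so C = exp(0.45418) = 1.57489.

k = -0.307, C = 1.575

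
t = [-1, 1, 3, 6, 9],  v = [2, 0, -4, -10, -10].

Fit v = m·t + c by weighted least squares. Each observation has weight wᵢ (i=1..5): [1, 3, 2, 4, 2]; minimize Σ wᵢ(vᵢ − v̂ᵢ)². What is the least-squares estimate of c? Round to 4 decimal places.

Forming XᵀWX = [[328, 50]; [50, 12]] and XᵀWv = [-446, -66]ᵀ gives XᵀWX·[m, c]ᵀ = XᵀWv.
Eliminating c: 12·(row 1) − 50·(row 2) gives 1436·m = 12·(-446) − 50·(-66) = -2052, so m = -513/359.
Then c = ((-66) − 50·(-513/359))/12 = 163/359.

c = 0.4540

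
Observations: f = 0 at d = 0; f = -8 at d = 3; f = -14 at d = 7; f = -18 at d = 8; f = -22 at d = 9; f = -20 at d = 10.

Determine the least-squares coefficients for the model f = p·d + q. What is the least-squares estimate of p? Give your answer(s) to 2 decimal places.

Normal-equation sums: Σd·d = 303, Σd = 37, Σ1 = 6.
And Σd·f = -664, Σf = -82.
MᵀM·[p, q]ᵀ = Mᵀf becomes [[303, 37]; [37, 6]]·[p, q]ᵀ = [-664, -82]ᵀ.
Eliminating q: 6·(row 1) − 37·(row 2) gives 449·p = 6·(-664) − 37·(-82) = -950, so p = -950/449.
Then q = ((-82) − 37·(-950/449))/6 = -278/449.

p = -2.12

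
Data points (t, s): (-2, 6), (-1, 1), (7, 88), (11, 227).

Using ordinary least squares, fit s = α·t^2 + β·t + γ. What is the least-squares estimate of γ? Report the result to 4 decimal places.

Sums needed: Σt^2·t^2 = 17059, Σt^2·t = 1665, Σt^2 = 175, Σt·t = 175, Σt = 15, Σ1 = 4.
And Σt^2·s = 31804, Σt·s = 3100, Σs = 322.
Solving the 3×3 system (Gaussian elimination) gives α = 2597/1320, β = -1707/2200, γ = -1759/660.

γ = -2.6652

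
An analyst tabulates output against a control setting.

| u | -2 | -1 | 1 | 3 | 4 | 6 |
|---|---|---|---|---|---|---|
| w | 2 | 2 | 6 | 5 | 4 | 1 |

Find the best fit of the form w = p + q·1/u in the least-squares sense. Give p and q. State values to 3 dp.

p = 3.248, q = 2.048

Entries of AᵀA: Σ1 = 6, Σ1/u = 1/4, Σ1/u·1/u = 353/144.
For Aᵀw: Σw = 20, Σ1/u·w = 35/6.
Δ = 6·(353/144) − (1/4)² = 703/48.
p = (20·(353/144) − (1/4)·(35/6))/(703/48) = 6850/2109; q = (6·(35/6) − (1/4)·20)/(703/48) = 1440/703.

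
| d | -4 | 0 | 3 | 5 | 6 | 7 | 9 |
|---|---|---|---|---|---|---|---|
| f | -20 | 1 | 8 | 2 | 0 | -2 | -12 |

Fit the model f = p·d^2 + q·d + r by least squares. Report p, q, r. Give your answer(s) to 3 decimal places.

p = -0.517, q = 3.133, r = 1.036

Normal-equation sums: Σd^2·d^2 = 11220, Σd^2·d = 1376, Σd^2 = 216, Σd·d = 216, Σd = 26, Σ1 = 7.
For Aᵀf: Σd^2·f = -1268, Σd·f = -8, Σf = -23.
AᵀA·[p, q, r]ᵀ = Aᵀf becomes [[11220, 1376, 216]; [1376, 216, 26]; [216, 26, 7]]·[p, q, r]ᵀ = [-1268, -8, -23]ᵀ.
Row-reducing yields p = -48605/93989, q = 588851/187978, r = 97410/93989.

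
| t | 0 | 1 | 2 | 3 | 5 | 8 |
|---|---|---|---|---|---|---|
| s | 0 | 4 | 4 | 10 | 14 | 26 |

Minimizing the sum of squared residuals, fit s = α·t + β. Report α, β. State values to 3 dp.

α = 3.183, β = -0.412

AᵀA·[α, β]ᵀ = Aᵀs reads: 103·α + 19·β = 320;  19·α + 6·β = 58.
(Σt·t = 103, Σt = 19, Σ1 = 6, Σt·s = 320, Σs = 58.)
Determinant 103·6 − 19² = 257.
α = (320·6 − 19·58)/257 = 818/257; β = (103·58 − 19·320)/257 = -106/257.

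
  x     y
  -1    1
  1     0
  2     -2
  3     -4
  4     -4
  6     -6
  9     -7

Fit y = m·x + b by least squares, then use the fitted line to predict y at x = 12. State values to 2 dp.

Sums needed: Σx·x = 148, Σx = 24, Σ1 = 7.
Moment sums: Σx·y = -132, Σy = -22.
Normal equations: [[148, 24]; [24, 7]]·[m, b]ᵀ = [-132, -22]ᵀ.
Δ = 148·7 − 24² = 460.
m = ((-132)·7 − 24·(-22))/460 = -99/115; b = (148·(-22) − 24·(-132))/460 = -22/115.
At x = 12: ŷ = (-99/115)·(12) + (-22/115)·(1) = -242/23.

ŷ = -10.52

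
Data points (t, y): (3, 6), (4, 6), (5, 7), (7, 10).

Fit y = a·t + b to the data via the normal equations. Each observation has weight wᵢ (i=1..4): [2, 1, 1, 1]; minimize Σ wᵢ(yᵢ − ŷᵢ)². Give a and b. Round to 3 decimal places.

The normal system XᵀWX·[a, b]ᵀ = XᵀWy is [[108, 22]; [22, 5]]·[a, b]ᵀ = [165, 35]ᵀ.
Δ = 108·5 − 22² = 56.
a = (165·5 − 22·35)/56 = 55/56; b = (108·35 − 22·165)/56 = 75/28.

a = 0.982, b = 2.679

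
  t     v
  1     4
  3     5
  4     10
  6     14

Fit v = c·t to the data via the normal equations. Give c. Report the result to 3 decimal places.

c = 2.306

Compute the Gram sums: Σt·t = 62.
For Xᵀv: Σt·v = 143.
XᵀX·[c]ᵀ = Xᵀv becomes [[62]]·[c]ᵀ = [143]ᵀ.
Hence c = 143 / 62 ≈ 2.30645.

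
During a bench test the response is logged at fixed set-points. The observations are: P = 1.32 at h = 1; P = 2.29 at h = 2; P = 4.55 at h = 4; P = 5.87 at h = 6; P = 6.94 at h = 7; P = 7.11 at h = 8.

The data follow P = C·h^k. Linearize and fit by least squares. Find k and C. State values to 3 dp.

k = 0.836, C = 1.325

Taking logs, ln P = k·ln h + ln C, so regress ln P on ln h.
AᵀA = [[13.7233, 7.8966]; [7.8966, 6]], rhs = [13.6945, 8.2900]ᵀ  (here Σln h = 7.8966, Σ(ln h)² = 13.7233, Σln P = 8.2900, Σln h·ln P = 13.6945).
Solving (det = 19.9843): k = 0.83590, ln C = 0.28154, so C = exp(0.28154) = 1.32517.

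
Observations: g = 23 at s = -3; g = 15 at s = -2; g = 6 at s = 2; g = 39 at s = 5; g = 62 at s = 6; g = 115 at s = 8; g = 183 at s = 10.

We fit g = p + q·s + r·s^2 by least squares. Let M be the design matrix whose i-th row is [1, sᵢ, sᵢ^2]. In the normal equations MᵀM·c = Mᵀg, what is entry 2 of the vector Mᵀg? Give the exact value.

3230

Entry 2 ↔ basis s, so (Mᵀg)_{2} = Σᵢ (s)·gᵢ = (-3)·(23) + (-2)·(15) + (2)·(6) + (5)·(39) + (6)·(62) + (8)·(115) + (10)·(183) = 3230.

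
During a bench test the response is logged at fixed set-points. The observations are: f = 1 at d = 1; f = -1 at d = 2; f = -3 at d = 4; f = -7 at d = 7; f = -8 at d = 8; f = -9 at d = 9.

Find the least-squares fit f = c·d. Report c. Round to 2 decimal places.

c = -0.96

XᵀX·[c]ᵀ = Xᵀf reads: 215·c = -207.
(Σd·d = 215, Σd·f = -207.)
c = (-207)/215 = -0.962791.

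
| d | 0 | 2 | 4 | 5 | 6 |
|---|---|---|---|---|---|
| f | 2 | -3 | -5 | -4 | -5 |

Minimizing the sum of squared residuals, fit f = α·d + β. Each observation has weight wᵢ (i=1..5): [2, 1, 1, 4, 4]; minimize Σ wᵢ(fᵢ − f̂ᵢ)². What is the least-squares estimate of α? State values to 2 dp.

Normal-equation sums: Σwᵢ·d·d = 264, Σwᵢ·d = 50, Σwᵢ·1 = 12.
For AᵀWf: Σwᵢ·d·f = -226, Σwᵢ·f = -40.
So AᵀWA·[α, β]ᵀ = AᵀWf: [[264, 50]; [50, 12]]·[α, β]ᵀ = [-226, -40]ᵀ.
det = 264·12 − 50² = 668.
α = ((-226)·12 − 50·(-40))/668 = -178/167; β = (264·(-40) − 50·(-226))/668 = 185/167.

α = -1.07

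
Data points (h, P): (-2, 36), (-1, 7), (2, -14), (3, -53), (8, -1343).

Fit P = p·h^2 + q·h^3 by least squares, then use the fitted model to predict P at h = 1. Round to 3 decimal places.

P̂ = 0.008

Compute the Gram sums: Σh^2·h^2 = 4210, Σh^2·h^3 = 33010, Σh^3·h^3 = 263002.
For MᵀP: Σh^2·P = -86334, Σh^3·P = -689454.
So MᵀM·[p, q]ᵀ = MᵀP: [[4210, 33010]; [33010, 263002]]·[p, q]ᵀ = [-86334, -689454]ᵀ.
det = 4210·263002 − 33010² = 17578320.
p = ((-86334)·263002 − 33010·(-689454))/17578320 = 1101289/366215; q = (4210·(-689454) − 33010·(-86334))/17578320 = -219650/73243.
At h = 1: P̂ = (1101289/366215)·(1) + (-219650/73243)·(1) = 3039/366215.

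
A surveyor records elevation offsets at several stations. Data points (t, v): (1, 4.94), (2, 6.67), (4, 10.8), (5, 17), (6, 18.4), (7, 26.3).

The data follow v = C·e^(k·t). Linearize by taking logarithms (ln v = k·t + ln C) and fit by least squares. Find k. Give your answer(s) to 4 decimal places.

Linearized form: ln v = k·t + ln C. From the 6 transformed points,
XᵀX = [[131.0000, 25.0000]; [25.0000, 6]], rhs = [69.4379, 14.8897]ᵀ  (here Σt = 25.0000, Σ(t)² = 131.0000, Σln v = 14.8897, Σt·ln v = 69.4379).
Slope k = (n·Σt·ln v − Σt·Σln v)/(n·Σ(t)² − (Σt)²) = (6·69.4379 − 25.0000·14.8897)/161.0000 = 0.27569; ln C = (Σln v − k·Σt)/n = 1.33290.

k = 0.2757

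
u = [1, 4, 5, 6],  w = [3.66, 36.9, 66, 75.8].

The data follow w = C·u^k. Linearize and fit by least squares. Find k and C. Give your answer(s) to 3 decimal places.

k = 1.723, C = 3.644

Linearized form: ln w = k·ln u + ln C. From the 4 transformed points,
Σln u = 4.7875, Σ(ln u)² = 7.7225, Σln w = 13.4234, Σln u·ln w = 19.4999.
Equations: 7.7225·k + 4.7875·ln C = 19.4999;  4.7875·k + 4·ln C = 13.4234.
Δ = 7.7225·4 − (4.7875)² = 7.9699; k = (19.4999·4 − 4.7875·13.4234)/7.9699 = 1.72338, ln C = (7.7225·13.4234 − 4.7875·19.4999)/7.9699 = 1.29319, so C = exp(1.29319) = 3.64440.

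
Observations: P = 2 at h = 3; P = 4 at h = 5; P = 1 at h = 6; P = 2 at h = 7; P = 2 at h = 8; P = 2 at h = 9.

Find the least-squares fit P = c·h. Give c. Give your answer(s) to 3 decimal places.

With design matrix X, XᵀX = [[264]] and XᵀP = [80]ᵀ.
c = 80/264 = 0.30303.

c = 0.303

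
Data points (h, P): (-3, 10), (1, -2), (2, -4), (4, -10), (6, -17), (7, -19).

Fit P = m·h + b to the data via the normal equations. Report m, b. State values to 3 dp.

Normal-equation sums: Σh·h = 115, Σh = 17, Σ1 = 6.
Moment sums: Σh·P = -315, ΣP = -42.
So XᵀX·[m, b]ᵀ = XᵀP: [[115, 17]; [17, 6]]·[m, b]ᵀ = [-315, -42]ᵀ.
Determinant 115·6 − 17² = 401.
m = ((-315)·6 − 17·(-42))/401 = -1176/401; b = (115·(-42) − 17·(-315))/401 = 525/401.

m = -2.933, b = 1.309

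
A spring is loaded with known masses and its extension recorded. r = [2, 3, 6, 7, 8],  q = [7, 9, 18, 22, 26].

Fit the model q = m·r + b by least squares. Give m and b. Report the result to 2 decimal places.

With design matrix M, MᵀM = [[162, 26]; [26, 5]] and Mᵀq = [511, 82]ᵀ.
det = 162·5 − 26² = 134.
m = (511·5 − 26·82)/134 = 423/134; b = (162·82 − 26·511)/134 = -1/67.

m = 3.16, b = -0.01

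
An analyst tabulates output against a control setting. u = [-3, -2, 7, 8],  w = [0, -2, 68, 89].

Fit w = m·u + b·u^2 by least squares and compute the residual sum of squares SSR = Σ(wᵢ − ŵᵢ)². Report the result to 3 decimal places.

SSR = 4.694

Forming XᵀX = [[126, 820]; [820, 6594]] and Xᵀw = [1192, 9020]ᵀ gives XᵀX·[m, b]ᵀ = Xᵀw.
Eliminating b: 6594·(row 1) − 820·(row 2) gives 158444·m = 6594·1192 − 820·9020 = 463648, so m = 115912/39611.
Then b = (9020 − 820·(115912/39611))/6594 = 39770/39611.
Residuals: -10194/39611, -6478/39611, -66566/39611, 52803/39611; SSR = 185935/39611.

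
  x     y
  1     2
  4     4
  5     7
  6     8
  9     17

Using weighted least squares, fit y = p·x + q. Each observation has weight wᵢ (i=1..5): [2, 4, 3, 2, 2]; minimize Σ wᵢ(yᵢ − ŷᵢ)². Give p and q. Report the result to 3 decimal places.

Setting ∂/∂p … = 0 gives: 375·p + 63·q = 575;  63·p + 13·q = 91.
Δ = 375·13 − 63² = 906.
p = (575·13 − 63·91)/906 = 871/453; q = (375·91 − 63·575)/906 = -350/151.

p = 1.923, q = -2.318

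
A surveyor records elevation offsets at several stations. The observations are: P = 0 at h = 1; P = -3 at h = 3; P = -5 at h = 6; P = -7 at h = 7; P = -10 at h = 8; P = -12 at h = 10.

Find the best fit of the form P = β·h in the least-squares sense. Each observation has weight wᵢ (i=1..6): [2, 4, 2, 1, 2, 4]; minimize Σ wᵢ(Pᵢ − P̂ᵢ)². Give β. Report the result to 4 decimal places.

β = -1.1426

The normal equations are: 687·β = -785.
(Σwᵢ·h·h = 687, Σwᵢ·h·P = -785.)
Hence β = -785 / 687 ≈ -1.14265.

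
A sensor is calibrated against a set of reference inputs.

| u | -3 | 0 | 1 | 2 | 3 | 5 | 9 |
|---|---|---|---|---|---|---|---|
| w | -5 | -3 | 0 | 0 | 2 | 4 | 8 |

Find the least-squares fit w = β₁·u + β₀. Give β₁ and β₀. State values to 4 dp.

From the data, Σu·u = 129, Σu = 17, Σ1 = 7.
Right-hand side: Σu·w = 113, Σw = 6.
So AᵀA·[β₁, β₀]ᵀ = Aᵀw: [[129, 17]; [17, 7]]·[β₁, β₀]ᵀ = [113, 6]ᵀ.
Determinant 129·7 − 17² = 614.
β₁ = (113·7 − 17·6)/614 = 689/614; β₀ = (129·6 − 17·113)/614 = -1147/614.

β₁ = 1.1221, β₀ = -1.8681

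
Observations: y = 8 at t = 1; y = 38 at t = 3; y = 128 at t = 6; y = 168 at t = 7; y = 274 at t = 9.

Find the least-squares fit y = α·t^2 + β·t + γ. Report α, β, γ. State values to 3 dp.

α = 3.119, β = 1.929, γ = 3.381

Normal-equation sums: Σt^2·t^2 = 10340, Σt^2·t = 1316, Σt^2 = 176, Σt·t = 176, Σt = 26, Σ1 = 5.
For Aᵀy: Σt^2·y = 35384, Σt·y = 4532, Σy = 616.
AᵀA·[α, β, γ]ᵀ = Aᵀy becomes [[10340, 1316, 176]; [1316, 176, 26]; [176, 26, 5]]·[α, β, γ]ᵀ = [35384, 4532, 616]ᵀ.
Solving the 3×3 system (Gaussian elimination) gives α = 131/42, β = 27/14, γ = 71/21.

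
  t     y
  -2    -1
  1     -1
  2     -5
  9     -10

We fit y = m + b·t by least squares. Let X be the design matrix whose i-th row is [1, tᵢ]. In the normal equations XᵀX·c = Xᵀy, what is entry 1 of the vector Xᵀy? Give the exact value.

-17

Entry 1 ↔ basis 1, so (Xᵀy)_{1} = Σᵢ yᵢ = (1)·(-1) + (1)·(-1) + (1)·(-5) + (1)·(-10) = -17.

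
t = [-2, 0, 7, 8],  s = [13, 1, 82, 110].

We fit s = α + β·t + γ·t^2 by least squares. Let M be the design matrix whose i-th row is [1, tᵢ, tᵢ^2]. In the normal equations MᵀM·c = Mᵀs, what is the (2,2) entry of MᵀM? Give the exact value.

Row 2 ↔ basis t, column 2 ↔ basis t, so (MᵀM)_{2,2} = Σᵢ (t)·(t) = (-2)·(-2) + (0)·(0) + (7)·(7) + (8)·(8) = 117.

117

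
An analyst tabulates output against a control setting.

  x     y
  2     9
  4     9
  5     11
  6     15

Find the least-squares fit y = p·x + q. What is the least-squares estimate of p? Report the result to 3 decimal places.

Forming MᵀM = [[81, 17]; [17, 4]] and Mᵀy = [199, 44]ᵀ gives MᵀM·[p, q]ᵀ = Mᵀy.
Determinant 81·4 − 17² = 35.
p = (199·4 − 17·44)/35 = 48/35; q = (81·44 − 17·199)/35 = 181/35.

p = 1.371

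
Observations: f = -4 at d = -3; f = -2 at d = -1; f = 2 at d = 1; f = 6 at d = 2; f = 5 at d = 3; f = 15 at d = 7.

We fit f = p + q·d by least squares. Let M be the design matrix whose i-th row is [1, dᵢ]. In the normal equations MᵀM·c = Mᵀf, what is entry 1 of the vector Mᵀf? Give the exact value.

22

Entry 1 ↔ basis 1, so (Mᵀf)_{1} = Σᵢ fᵢ = (1)·(-4) + (1)·(-2) + (1)·(2) + (1)·(6) + (1)·(5) + (1)·(15) = 22.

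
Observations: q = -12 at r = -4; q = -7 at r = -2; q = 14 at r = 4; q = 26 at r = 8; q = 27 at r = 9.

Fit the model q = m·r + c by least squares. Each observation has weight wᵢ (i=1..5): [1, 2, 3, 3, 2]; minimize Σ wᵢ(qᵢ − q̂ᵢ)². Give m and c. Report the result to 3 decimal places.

m = 3.146, c = 0.297

The normal equations are: 426·m + 46·c = 1354;  46·m + 11·c = 148.
(Σwᵢ·r·r = 426, Σwᵢ·r = 46, Σwᵢ·1 = 11, Σwᵢ·r·q = 1354, Σwᵢ·q = 148.)
Eliminating c: 11·(row 1) − 46·(row 2) gives 2570·m = 11·1354 − 46·148 = 8086, so m = 4043/1285.
Then c = (148 − 46·(4043/1285))/11 = 382/1285.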